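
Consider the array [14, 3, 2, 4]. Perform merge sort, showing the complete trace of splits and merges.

Merge sort trace:

Split: [14, 3, 2, 4] -> [14, 3] and [2, 4]
  Split: [14, 3] -> [14] and [3]
  Merge: [14] + [3] -> [3, 14]
  Split: [2, 4] -> [2] and [4]
  Merge: [2] + [4] -> [2, 4]
Merge: [3, 14] + [2, 4] -> [2, 3, 4, 14]

Final sorted array: [2, 3, 4, 14]

The merge sort proceeds by recursively splitting the array and merging sorted halves.
After all merges, the sorted array is [2, 3, 4, 14].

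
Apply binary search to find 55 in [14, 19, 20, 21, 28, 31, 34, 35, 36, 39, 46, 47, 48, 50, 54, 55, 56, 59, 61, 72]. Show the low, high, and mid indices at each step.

Binary search for 55 in [14, 19, 20, 21, 28, 31, 34, 35, 36, 39, 46, 47, 48, 50, 54, 55, 56, 59, 61, 72]:

lo=0, hi=19, mid=9, arr[mid]=39 -> 39 < 55, search right half
lo=10, hi=19, mid=14, arr[mid]=54 -> 54 < 55, search right half
lo=15, hi=19, mid=17, arr[mid]=59 -> 59 > 55, search left half
lo=15, hi=16, mid=15, arr[mid]=55 -> Found target at index 15!

Binary search finds 55 at index 15 after 4 comparisons. The search repeatedly halves the search space by comparing with the middle element.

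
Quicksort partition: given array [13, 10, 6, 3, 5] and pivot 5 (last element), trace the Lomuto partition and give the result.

Lomuto partition with pivot = 5:

Initial array: [13, 10, 6, 3, 5]

arr[0]=13 > 5: no swap
arr[1]=10 > 5: no swap
arr[2]=6 > 5: no swap
arr[3]=3 <= 5: swap with position 0, array becomes [3, 10, 6, 13, 5]

Place pivot at position 1: [3, 5, 6, 13, 10]
Pivot position: 1

After partitioning with pivot 5, the array becomes [3, 5, 6, 13, 10]. The pivot is placed at index 1. All elements to the left of the pivot are <= 5, and all elements to the right are > 5.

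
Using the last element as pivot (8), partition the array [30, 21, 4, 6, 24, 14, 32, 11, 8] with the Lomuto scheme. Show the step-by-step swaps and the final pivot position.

Lomuto partition with pivot = 8:

Initial array: [30, 21, 4, 6, 24, 14, 32, 11, 8]

arr[0]=30 > 8: no swap
arr[1]=21 > 8: no swap
arr[2]=4 <= 8: swap with position 0, array becomes [4, 21, 30, 6, 24, 14, 32, 11, 8]
arr[3]=6 <= 8: swap with position 1, array becomes [4, 6, 30, 21, 24, 14, 32, 11, 8]
arr[4]=24 > 8: no swap
arr[5]=14 > 8: no swap
arr[6]=32 > 8: no swap
arr[7]=11 > 8: no swap

Place pivot at position 2: [4, 6, 8, 21, 24, 14, 32, 11, 30]
Pivot position: 2

After partitioning with pivot 8, the array becomes [4, 6, 8, 21, 24, 14, 32, 11, 30]. The pivot is placed at index 2. All elements to the left of the pivot are <= 8, and all elements to the right are > 8.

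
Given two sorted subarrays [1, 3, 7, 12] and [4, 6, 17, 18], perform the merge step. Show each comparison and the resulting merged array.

Merging process:

Compare 1 vs 4: take 1 from left. Merged: [1]
Compare 3 vs 4: take 3 from left. Merged: [1, 3]
Compare 7 vs 4: take 4 from right. Merged: [1, 3, 4]
Compare 7 vs 6: take 6 from right. Merged: [1, 3, 4, 6]
Compare 7 vs 17: take 7 from left. Merged: [1, 3, 4, 6, 7]
Compare 12 vs 17: take 12 from left. Merged: [1, 3, 4, 6, 7, 12]
Append remaining from right: [17, 18]. Merged: [1, 3, 4, 6, 7, 12, 17, 18]

Final merged array: [1, 3, 4, 6, 7, 12, 17, 18]
Total comparisons: 6

The merged array is [1, 3, 4, 6, 7, 12, 17, 18], requiring 6 comparisons. The merge step runs in O(n) time where n is the total number of elements.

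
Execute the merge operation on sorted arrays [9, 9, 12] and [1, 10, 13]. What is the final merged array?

Merging process:

Compare 9 vs 1: take 1 from right. Merged: [1]
Compare 9 vs 10: take 9 from left. Merged: [1, 9]
Compare 9 vs 10: take 9 from left. Merged: [1, 9, 9]
Compare 12 vs 10: take 10 from right. Merged: [1, 9, 9, 10]
Compare 12 vs 13: take 12 from left. Merged: [1, 9, 9, 10, 12]
Append remaining from right: [13]. Merged: [1, 9, 9, 10, 12, 13]

Final merged array: [1, 9, 9, 10, 12, 13]
Total comparisons: 5

The merged array is [1, 9, 9, 10, 12, 13], requiring 5 comparisons. The merge step runs in O(n) time where n is the total number of elements.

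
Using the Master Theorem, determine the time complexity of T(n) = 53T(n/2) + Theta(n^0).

Master Theorem for T(n) = 53T(n/2) + O(n^0):

a = 53, b = 2, c = 0
log_b(a) = log_2(53) = 5.7279

Case 1: c = 0 < log_2(53) = 5.7279
T(n) = O(n^(log_2 53))

For T(n) = 53T(n/2) + O(n^0): log_2(53) = 5.7279. This is Case 1 of the Master Theorem (c < log_b(a), work dominated by leaves), giving O(n^(log_2 53)).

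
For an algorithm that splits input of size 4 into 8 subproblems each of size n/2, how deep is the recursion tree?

For divide and conquer with division factor 2:

Problem sizes at each level:
Level 0: 4
Level 1: 2
Level 2: 1

The root is level 0 and the size-1 base case is level 2 (the tree spans levels 0 through 2, i.e. 3 levels counting the root), so the depth is the number of divisions: log_2(4) = 2

The recursion tree depth is log_2(4) = 2. At each level, the problem size is divided by 2, so it takes 2 divisions to reduce to a base case of size 1. The algorithm makes 8 recursive calls at each level.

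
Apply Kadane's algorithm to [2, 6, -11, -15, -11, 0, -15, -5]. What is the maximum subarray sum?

Using Kadane's algorithm on [2, 6, -11, -15, -11, 0, -15, -5]:

Scanning through the array:
Position 1 (value 6): max_ending_here = 8, max_so_far = 8
Position 2 (value -11): max_ending_here = -3, max_so_far = 8
Position 3 (value -15): max_ending_here = -15, max_so_far = 8
Position 4 (value -11): max_ending_here = -11, max_so_far = 8
Position 5 (value 0): max_ending_here = 0, max_so_far = 8
Position 6 (value -15): max_ending_here = -15, max_so_far = 8
Position 7 (value -5): max_ending_here = -5, max_so_far = 8

Maximum subarray: [2, 6]
Maximum sum: 8

The maximum subarray is [2, 6] with sum 8. This subarray runs from index 0 to index 1.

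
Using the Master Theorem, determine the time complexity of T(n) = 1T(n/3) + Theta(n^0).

Master Theorem for T(n) = 1T(n/3) + O(n^0):

a = 1, b = 3, c = 0
log_b(a) = log_3(1) = 0.0000

Case 2: c = 0 = log_3(1) = 0.0000
T(n) = O(n^0 log n) = O(log n)

For T(n) = 1T(n/3) + O(n^0): log_3(1) = 0.0000. This is Case 2 of the Master Theorem (c = log_b(a), equal work at all levels), giving O(log n).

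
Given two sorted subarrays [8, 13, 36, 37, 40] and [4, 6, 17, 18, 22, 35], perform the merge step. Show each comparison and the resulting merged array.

Merging process:

Compare 8 vs 4: take 4 from right. Merged: [4]
Compare 8 vs 6: take 6 from right. Merged: [4, 6]
Compare 8 vs 17: take 8 from left. Merged: [4, 6, 8]
Compare 13 vs 17: take 13 from left. Merged: [4, 6, 8, 13]
Compare 36 vs 17: take 17 from right. Merged: [4, 6, 8, 13, 17]
Compare 36 vs 18: take 18 from right. Merged: [4, 6, 8, 13, 17, 18]
Compare 36 vs 22: take 22 from right. Merged: [4, 6, 8, 13, 17, 18, 22]
Compare 36 vs 35: take 35 from right. Merged: [4, 6, 8, 13, 17, 18, 22, 35]
Append remaining from left: [36, 37, 40]. Merged: [4, 6, 8, 13, 17, 18, 22, 35, 36, 37, 40]

Final merged array: [4, 6, 8, 13, 17, 18, 22, 35, 36, 37, 40]
Total comparisons: 8

The merged array is [4, 6, 8, 13, 17, 18, 22, 35, 36, 37, 40], requiring 8 comparisons. The merge step runs in O(n) time where n is the total number of elements.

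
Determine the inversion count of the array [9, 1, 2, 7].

Finding inversions in [9, 1, 2, 7]:

(0, 1): arr[0]=9 > arr[1]=1
(0, 2): arr[0]=9 > arr[2]=2
(0, 3): arr[0]=9 > arr[3]=7

Total inversions: 3

The array has 3 inversion(s): (0,1), (0,2), (0,3). Each pair (i,j) satisfies i < j and arr[i] > arr[j].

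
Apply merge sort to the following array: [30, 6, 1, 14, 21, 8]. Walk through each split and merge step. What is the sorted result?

Merge sort trace:

Split: [30, 6, 1, 14, 21, 8] -> [30, 6, 1] and [14, 21, 8]
  Split: [30, 6, 1] -> [30] and [6, 1]
    Split: [6, 1] -> [6] and [1]
    Merge: [6] + [1] -> [1, 6]
  Merge: [30] + [1, 6] -> [1, 6, 30]
  Split: [14, 21, 8] -> [14] and [21, 8]
    Split: [21, 8] -> [21] and [8]
    Merge: [21] + [8] -> [8, 21]
  Merge: [14] + [8, 21] -> [8, 14, 21]
Merge: [1, 6, 30] + [8, 14, 21] -> [1, 6, 8, 14, 21, 30]

Final sorted array: [1, 6, 8, 14, 21, 30]

The merge sort proceeds by recursively splitting the array and merging sorted halves.
After all merges, the sorted array is [1, 6, 8, 14, 21, 30].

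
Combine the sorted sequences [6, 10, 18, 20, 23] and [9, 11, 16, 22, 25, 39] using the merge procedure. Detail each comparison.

Merging process:

Compare 6 vs 9: take 6 from left. Merged: [6]
Compare 10 vs 9: take 9 from right. Merged: [6, 9]
Compare 10 vs 11: take 10 from left. Merged: [6, 9, 10]
Compare 18 vs 11: take 11 from right. Merged: [6, 9, 10, 11]
Compare 18 vs 16: take 16 from right. Merged: [6, 9, 10, 11, 16]
Compare 18 vs 22: take 18 from left. Merged: [6, 9, 10, 11, 16, 18]
Compare 20 vs 22: take 20 from left. Merged: [6, 9, 10, 11, 16, 18, 20]
Compare 23 vs 22: take 22 from right. Merged: [6, 9, 10, 11, 16, 18, 20, 22]
Compare 23 vs 25: take 23 from left. Merged: [6, 9, 10, 11, 16, 18, 20, 22, 23]
Append remaining from right: [25, 39]. Merged: [6, 9, 10, 11, 16, 18, 20, 22, 23, 25, 39]

Final merged array: [6, 9, 10, 11, 16, 18, 20, 22, 23, 25, 39]
Total comparisons: 9

The merged array is [6, 9, 10, 11, 16, 18, 20, 22, 23, 25, 39], requiring 9 comparisons. The merge step runs in O(n) time where n is the total number of elements.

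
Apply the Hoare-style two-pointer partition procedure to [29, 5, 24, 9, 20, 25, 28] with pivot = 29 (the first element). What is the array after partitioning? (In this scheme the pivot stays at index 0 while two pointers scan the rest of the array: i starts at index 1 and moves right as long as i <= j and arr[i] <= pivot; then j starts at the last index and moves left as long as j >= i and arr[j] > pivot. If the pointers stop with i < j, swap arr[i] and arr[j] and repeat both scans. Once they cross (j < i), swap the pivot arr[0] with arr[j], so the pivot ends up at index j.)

Hoare-style two-pointer partition with pivot = 29:

Initial array: [29, 5, 24, 9, 20, 25, 28]

Pointers start at i = 1, j = 6.
i ends at 7, j ends at 6: the pointers have crossed (j < i), so scanning stops.

Swap pivot arr[0] with arr[6] to place pivot at position 6: [28, 5, 24, 9, 20, 25, 29]
Pivot position: 6

After partitioning with pivot 29, the array becomes [28, 5, 24, 9, 20, 25, 29]. The pivot is placed at index 6. All elements to the left of the pivot are <= 29, and all elements to the right are > 29.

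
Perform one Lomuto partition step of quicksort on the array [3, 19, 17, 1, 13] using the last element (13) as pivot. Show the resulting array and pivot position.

Lomuto partition with pivot = 13:

Initial array: [3, 19, 17, 1, 13]

arr[0]=3 <= 13: swap with position 0, array becomes [3, 19, 17, 1, 13]
arr[1]=19 > 13: no swap
arr[2]=17 > 13: no swap
arr[3]=1 <= 13: swap with position 1, array becomes [3, 1, 17, 19, 13]

Place pivot at position 2: [3, 1, 13, 19, 17]
Pivot position: 2

After partitioning with pivot 13, the array becomes [3, 1, 13, 19, 17]. The pivot is placed at index 2. All elements to the left of the pivot are <= 13, and all elements to the right are > 13.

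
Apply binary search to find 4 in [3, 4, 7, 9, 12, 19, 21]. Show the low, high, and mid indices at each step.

Binary search for 4 in [3, 4, 7, 9, 12, 19, 21]:

lo=0, hi=6, mid=3, arr[mid]=9 -> 9 > 4, search left half
lo=0, hi=2, mid=1, arr[mid]=4 -> Found target at index 1!

Binary search finds 4 at index 1 after 2 comparisons. The search repeatedly halves the search space by comparing with the middle element.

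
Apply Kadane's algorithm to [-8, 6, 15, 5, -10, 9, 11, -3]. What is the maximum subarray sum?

Using Kadane's algorithm on [-8, 6, 15, 5, -10, 9, 11, -3]:

Scanning through the array:
Position 1 (value 6): max_ending_here = 6, max_so_far = 6
Position 2 (value 15): max_ending_here = 21, max_so_far = 21
Position 3 (value 5): max_ending_here = 26, max_so_far = 26
Position 4 (value -10): max_ending_here = 16, max_so_far = 26
Position 5 (value 9): max_ending_here = 25, max_so_far = 26
Position 6 (value 11): max_ending_here = 36, max_so_far = 36
Position 7 (value -3): max_ending_here = 33, max_so_far = 36

Maximum subarray: [6, 15, 5, -10, 9, 11]
Maximum sum: 36

The maximum subarray is [6, 15, 5, -10, 9, 11] with sum 36. This subarray runs from index 1 to index 6.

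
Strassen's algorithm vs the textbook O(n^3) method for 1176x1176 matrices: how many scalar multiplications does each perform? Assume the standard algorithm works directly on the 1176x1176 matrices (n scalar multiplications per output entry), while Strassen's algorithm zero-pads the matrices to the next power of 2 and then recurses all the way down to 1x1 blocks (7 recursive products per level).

Matrix multiplication for 1176x1176 matrices:

Strassen's algorithm requires power-of-2 dimensions. Pad 1176x1176 to 2048x2048 (next power of 2).

Standard algorithm: 1176^3 = 1626379776 multiplications
Strassen's algorithm: 7^(log2(2048)) = 7^11 = 1977326743 multiplications
Difference: 1626379776 - 1977326743 = -350946967 (Strassen uses MORE here due to padding overhead — for small or just-over-power-of-2 n, padding can outweigh the per-level savings)

Standard: 1626379776 multiplications (1176^3). Strassen: 1977326743 multiplications (7^11, after padding to 2048x2048). Strassen reduces 8 recursive multiplications to 7 at each level.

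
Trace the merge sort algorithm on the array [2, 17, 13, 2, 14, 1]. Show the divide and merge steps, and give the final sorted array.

Merge sort trace:

Split: [2, 17, 13, 2, 14, 1] -> [2, 17, 13] and [2, 14, 1]
  Split: [2, 17, 13] -> [2] and [17, 13]
    Split: [17, 13] -> [17] and [13]
    Merge: [17] + [13] -> [13, 17]
  Merge: [2] + [13, 17] -> [2, 13, 17]
  Split: [2, 14, 1] -> [2] and [14, 1]
    Split: [14, 1] -> [14] and [1]
    Merge: [14] + [1] -> [1, 14]
  Merge: [2] + [1, 14] -> [1, 2, 14]
Merge: [2, 13, 17] + [1, 2, 14] -> [1, 2, 2, 13, 14, 17]

Final sorted array: [1, 2, 2, 13, 14, 17]

The merge sort proceeds by recursively splitting the array and merging sorted halves.
After all merges, the sorted array is [1, 2, 2, 13, 14, 17].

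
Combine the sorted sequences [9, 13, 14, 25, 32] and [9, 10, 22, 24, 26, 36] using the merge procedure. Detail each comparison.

Merging process:

Compare 9 vs 9: take 9 from left. Merged: [9]
Compare 13 vs 9: take 9 from right. Merged: [9, 9]
Compare 13 vs 10: take 10 from right. Merged: [9, 9, 10]
Compare 13 vs 22: take 13 from left. Merged: [9, 9, 10, 13]
Compare 14 vs 22: take 14 from left. Merged: [9, 9, 10, 13, 14]
Compare 25 vs 22: take 22 from right. Merged: [9, 9, 10, 13, 14, 22]
Compare 25 vs 24: take 24 from right. Merged: [9, 9, 10, 13, 14, 22, 24]
Compare 25 vs 26: take 25 from left. Merged: [9, 9, 10, 13, 14, 22, 24, 25]
Compare 32 vs 26: take 26 from right. Merged: [9, 9, 10, 13, 14, 22, 24, 25, 26]
Compare 32 vs 36: take 32 from left. Merged: [9, 9, 10, 13, 14, 22, 24, 25, 26, 32]
Append remaining from right: [36]. Merged: [9, 9, 10, 13, 14, 22, 24, 25, 26, 32, 36]

Final merged array: [9, 9, 10, 13, 14, 22, 24, 25, 26, 32, 36]
Total comparisons: 10

The merged array is [9, 9, 10, 13, 14, 22, 24, 25, 26, 32, 36], requiring 10 comparisons. The merge step runs in O(n) time where n is the total number of elements.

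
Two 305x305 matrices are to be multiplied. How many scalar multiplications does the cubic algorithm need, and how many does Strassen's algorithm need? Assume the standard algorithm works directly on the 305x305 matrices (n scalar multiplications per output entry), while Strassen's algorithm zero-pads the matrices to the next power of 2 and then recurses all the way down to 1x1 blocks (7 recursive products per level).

Matrix multiplication for 305x305 matrices:

Strassen's algorithm requires power-of-2 dimensions. Pad 305x305 to 512x512 (next power of 2).

Standard algorithm: 305^3 = 28372625 multiplications
Strassen's algorithm: 7^(log2(512)) = 7^9 = 40353607 multiplications
Difference: 28372625 - 40353607 = -11980982 (Strassen uses MORE here due to padding overhead — for small or just-over-power-of-2 n, padding can outweigh the per-level savings)

Standard: 28372625 multiplications (305^3). Strassen: 40353607 multiplications (7^9, after padding to 512x512). Strassen reduces 8 recursive multiplications to 7 at each level.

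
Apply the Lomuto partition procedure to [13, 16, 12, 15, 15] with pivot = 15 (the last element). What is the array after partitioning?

Lomuto partition with pivot = 15:

Initial array: [13, 16, 12, 15, 15]

arr[0]=13 <= 15: swap with position 0, array becomes [13, 16, 12, 15, 15]
arr[1]=16 > 15: no swap
arr[2]=12 <= 15: swap with position 1, array becomes [13, 12, 16, 15, 15]
arr[3]=15 <= 15: swap with position 2, array becomes [13, 12, 15, 16, 15]

Place pivot at position 3: [13, 12, 15, 15, 16]
Pivot position: 3

After partitioning with pivot 15, the array becomes [13, 12, 15, 15, 16]. The pivot is placed at index 3. All elements to the left of the pivot are <= 15, and all elements to the right are > 15.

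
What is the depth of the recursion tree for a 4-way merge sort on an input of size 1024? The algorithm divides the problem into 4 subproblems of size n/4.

For divide and conquer with division factor 4:

Problem sizes at each level:
Level 0: 1024
Level 1: 256
Level 2: 64
Level 3: 16
Level 4: 4
Level 5: 1

The root is level 0 and the size-1 base case is level 5 (the tree spans levels 0 through 5, i.e. 6 levels counting the root), so the depth is the number of divisions: log_4(1024) = 5

The recursion tree depth is log_4(1024) = 5. At each level, the problem size is divided by 4, so it takes 5 divisions to reduce to a base case of size 1. The algorithm makes 4 recursive calls at each level.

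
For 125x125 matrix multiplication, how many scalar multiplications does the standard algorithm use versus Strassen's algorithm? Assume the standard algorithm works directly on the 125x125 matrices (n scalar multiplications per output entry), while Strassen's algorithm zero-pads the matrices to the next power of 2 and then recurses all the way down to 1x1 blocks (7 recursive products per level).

Matrix multiplication for 125x125 matrices:

Strassen's algorithm requires power-of-2 dimensions. Pad 125x125 to 128x128 (next power of 2).

Standard algorithm: 125^3 = 1953125 multiplications
Strassen's algorithm: 7^(log2(128)) = 7^7 = 823543 multiplications
Savings: 1953125 - 823543 = 1129582 multiplications

Standard: 1953125 multiplications (125^3). Strassen: 823543 multiplications (7^7, after padding to 128x128). Strassen reduces 8 recursive multiplications to 7 at each level.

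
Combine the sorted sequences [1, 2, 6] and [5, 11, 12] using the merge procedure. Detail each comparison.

Merging process:

Compare 1 vs 5: take 1 from left. Merged: [1]
Compare 2 vs 5: take 2 from left. Merged: [1, 2]
Compare 6 vs 5: take 5 from right. Merged: [1, 2, 5]
Compare 6 vs 11: take 6 from left. Merged: [1, 2, 5, 6]
Append remaining from right: [11, 12]. Merged: [1, 2, 5, 6, 11, 12]

Final merged array: [1, 2, 5, 6, 11, 12]
Total comparisons: 4

The merged array is [1, 2, 5, 6, 11, 12], requiring 4 comparisons. The merge step runs in O(n) time where n is the total number of elements.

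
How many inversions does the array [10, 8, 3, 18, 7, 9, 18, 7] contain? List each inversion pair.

Finding inversions in [10, 8, 3, 18, 7, 9, 18, 7]:

(0, 1): arr[0]=10 > arr[1]=8
(0, 2): arr[0]=10 > arr[2]=3
(0, 4): arr[0]=10 > arr[4]=7
(0, 5): arr[0]=10 > arr[5]=9
(0, 7): arr[0]=10 > arr[7]=7
(1, 2): arr[1]=8 > arr[2]=3
(1, 4): arr[1]=8 > arr[4]=7
(1, 7): arr[1]=8 > arr[7]=7
(3, 4): arr[3]=18 > arr[4]=7
(3, 5): arr[3]=18 > arr[5]=9
(3, 7): arr[3]=18 > arr[7]=7
(5, 7): arr[5]=9 > arr[7]=7
(6, 7): arr[6]=18 > arr[7]=7

Total inversions: 13

The array has 13 inversion(s): (0,1), (0,2), (0,4), (0,5), (0,7), (1,2), (1,4), (1,7), (3,4), (3,5), (3,7), (5,7), (6,7). Each pair (i,j) satisfies i < j and arr[i] > arr[j].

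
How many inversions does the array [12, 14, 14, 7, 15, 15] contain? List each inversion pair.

Finding inversions in [12, 14, 14, 7, 15, 15]:

(0, 3): arr[0]=12 > arr[3]=7
(1, 3): arr[1]=14 > arr[3]=7
(2, 3): arr[2]=14 > arr[3]=7

Total inversions: 3

The array has 3 inversion(s): (0,3), (1,3), (2,3). Each pair (i,j) satisfies i < j and arr[i] > arr[j].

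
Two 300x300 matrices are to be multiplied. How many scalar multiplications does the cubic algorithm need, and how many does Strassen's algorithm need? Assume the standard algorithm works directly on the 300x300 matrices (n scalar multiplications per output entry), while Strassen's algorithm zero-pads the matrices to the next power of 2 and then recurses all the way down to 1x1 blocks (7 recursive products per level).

Matrix multiplication for 300x300 matrices:

Strassen's algorithm requires power-of-2 dimensions. Pad 300x300 to 512x512 (next power of 2).

Standard algorithm: 300^3 = 27000000 multiplications
Strassen's algorithm: 7^(log2(512)) = 7^9 = 40353607 multiplications
Difference: 27000000 - 40353607 = -13353607 (Strassen uses MORE here due to padding overhead — for small or just-over-power-of-2 n, padding can outweigh the per-level savings)

Standard: 27000000 multiplications (300^3). Strassen: 40353607 multiplications (7^9, after padding to 512x512). Strassen reduces 8 recursive multiplications to 7 at each level.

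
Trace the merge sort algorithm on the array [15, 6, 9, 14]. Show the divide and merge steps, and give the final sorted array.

Merge sort trace:

Split: [15, 6, 9, 14] -> [15, 6] and [9, 14]
  Split: [15, 6] -> [15] and [6]
  Merge: [15] + [6] -> [6, 15]
  Split: [9, 14] -> [9] and [14]
  Merge: [9] + [14] -> [9, 14]
Merge: [6, 15] + [9, 14] -> [6, 9, 14, 15]

Final sorted array: [6, 9, 14, 15]

The merge sort proceeds by recursively splitting the array and merging sorted halves.
After all merges, the sorted array is [6, 9, 14, 15].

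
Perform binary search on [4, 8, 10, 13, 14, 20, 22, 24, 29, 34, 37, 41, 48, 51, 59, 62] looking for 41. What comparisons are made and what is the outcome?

Binary search for 41 in [4, 8, 10, 13, 14, 20, 22, 24, 29, 34, 37, 41, 48, 51, 59, 62]:

lo=0, hi=15, mid=7, arr[mid]=24 -> 24 < 41, search right half
lo=8, hi=15, mid=11, arr[mid]=41 -> Found target at index 11!

Binary search finds 41 at index 11 after 2 comparisons. The search repeatedly halves the search space by comparing with the middle element.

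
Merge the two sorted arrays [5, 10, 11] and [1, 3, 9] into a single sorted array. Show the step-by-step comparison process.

Merging process:

Compare 5 vs 1: take 1 from right. Merged: [1]
Compare 5 vs 3: take 3 from right. Merged: [1, 3]
Compare 5 vs 9: take 5 from left. Merged: [1, 3, 5]
Compare 10 vs 9: take 9 from right. Merged: [1, 3, 5, 9]
Append remaining from left: [10, 11]. Merged: [1, 3, 5, 9, 10, 11]

Final merged array: [1, 3, 5, 9, 10, 11]
Total comparisons: 4

The merged array is [1, 3, 5, 9, 10, 11], requiring 4 comparisons. The merge step runs in O(n) time where n is the total number of elements.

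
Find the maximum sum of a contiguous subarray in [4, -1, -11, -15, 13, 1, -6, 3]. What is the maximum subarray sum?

Using Kadane's algorithm on [4, -1, -11, -15, 13, 1, -6, 3]:

Scanning through the array:
Position 1 (value -1): max_ending_here = 3, max_so_far = 4
Position 2 (value -11): max_ending_here = -8, max_so_far = 4
Position 3 (value -15): max_ending_here = -15, max_so_far = 4
Position 4 (value 13): max_ending_here = 13, max_so_far = 13
Position 5 (value 1): max_ending_here = 14, max_so_far = 14
Position 6 (value -6): max_ending_here = 8, max_so_far = 14
Position 7 (value 3): max_ending_here = 11, max_so_far = 14

Maximum subarray: [13, 1]
Maximum sum: 14

The maximum subarray is [13, 1] with sum 14. This subarray runs from index 4 to index 5.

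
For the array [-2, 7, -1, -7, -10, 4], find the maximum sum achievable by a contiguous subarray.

Using Kadane's algorithm on [-2, 7, -1, -7, -10, 4]:

Scanning through the array:
Position 1 (value 7): max_ending_here = 7, max_so_far = 7
Position 2 (value -1): max_ending_here = 6, max_so_far = 7
Position 3 (value -7): max_ending_here = -1, max_so_far = 7
Position 4 (value -10): max_ending_here = -10, max_so_far = 7
Position 5 (value 4): max_ending_here = 4, max_so_far = 7

Maximum subarray: [7]
Maximum sum: 7

The maximum subarray is [7] with sum 7. This subarray runs from index 1 to index 1.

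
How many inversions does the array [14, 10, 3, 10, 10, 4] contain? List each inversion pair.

Finding inversions in [14, 10, 3, 10, 10, 4]:

(0, 1): arr[0]=14 > arr[1]=10
(0, 2): arr[0]=14 > arr[2]=3
(0, 3): arr[0]=14 > arr[3]=10
(0, 4): arr[0]=14 > arr[4]=10
(0, 5): arr[0]=14 > arr[5]=4
(1, 2): arr[1]=10 > arr[2]=3
(1, 5): arr[1]=10 > arr[5]=4
(3, 5): arr[3]=10 > arr[5]=4
(4, 5): arr[4]=10 > arr[5]=4

Total inversions: 9

The array has 9 inversion(s): (0,1), (0,2), (0,3), (0,4), (0,5), (1,2), (1,5), (3,5), (4,5). Each pair (i,j) satisfies i < j and arr[i] > arr[j].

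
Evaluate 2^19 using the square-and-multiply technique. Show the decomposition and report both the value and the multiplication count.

Computing 2^19 by squaring (build up from 2^1; each line after the first costs one multiplication):

2^1 = 2
2^2 = (2^1)^2 = 2^2 = 4
2^4 = (2^2)^2 = 4^2 = 16
2^8 = (2^4)^2 = 16^2 = 256
2^9 = 2 * 2^8 = 2 * 256 = 512
2^18 = (2^9)^2 = 512^2 = 262144
2^19 = 2 * 2^18 = 2 * 262144 = 524288

Result: 524288
Multiplications needed: 6 (6 lines after 2^1)

2^19 = 524288. Using exponentiation by squaring, this requires 6 multiplications. The key idea: if the exponent is even, square the half-power; if odd, multiply by the base once.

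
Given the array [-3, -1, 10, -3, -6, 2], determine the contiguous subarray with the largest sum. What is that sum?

Using Kadane's algorithm on [-3, -1, 10, -3, -6, 2]:

Scanning through the array:
Position 1 (value -1): max_ending_here = -1, max_so_far = -1
Position 2 (value 10): max_ending_here = 10, max_so_far = 10
Position 3 (value -3): max_ending_here = 7, max_so_far = 10
Position 4 (value -6): max_ending_here = 1, max_so_far = 10
Position 5 (value 2): max_ending_here = 3, max_so_far = 10

Maximum subarray: [10]
Maximum sum: 10

The maximum subarray is [10] with sum 10. This subarray runs from index 2 to index 2.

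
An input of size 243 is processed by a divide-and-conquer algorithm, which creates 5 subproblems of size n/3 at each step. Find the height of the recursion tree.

For divide and conquer with division factor 3:

Problem sizes at each level:
Level 0: 243
Level 1: 81
Level 2: 27
Level 3: 9
Level 4: 3
Level 5: 1

The root is level 0 and the size-1 base case is level 5 (the tree spans levels 0 through 5, i.e. 6 levels counting the root), so the depth is the number of divisions: log_3(243) = 5

The recursion tree depth is log_3(243) = 5. At each level, the problem size is divided by 3, so it takes 5 divisions to reduce to a base case of size 1. The algorithm makes 5 recursive calls at each level.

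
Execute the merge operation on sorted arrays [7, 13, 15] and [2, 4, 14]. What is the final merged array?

Merging process:

Compare 7 vs 2: take 2 from right. Merged: [2]
Compare 7 vs 4: take 4 from right. Merged: [2, 4]
Compare 7 vs 14: take 7 from left. Merged: [2, 4, 7]
Compare 13 vs 14: take 13 from left. Merged: [2, 4, 7, 13]
Compare 15 vs 14: take 14 from right. Merged: [2, 4, 7, 13, 14]
Append remaining from left: [15]. Merged: [2, 4, 7, 13, 14, 15]

Final merged array: [2, 4, 7, 13, 14, 15]
Total comparisons: 5

The merged array is [2, 4, 7, 13, 14, 15], requiring 5 comparisons. The merge step runs in O(n) time where n is the total number of elements.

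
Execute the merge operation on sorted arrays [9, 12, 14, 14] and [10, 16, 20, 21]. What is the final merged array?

Merging process:

Compare 9 vs 10: take 9 from left. Merged: [9]
Compare 12 vs 10: take 10 from right. Merged: [9, 10]
Compare 12 vs 16: take 12 from left. Merged: [9, 10, 12]
Compare 14 vs 16: take 14 from left. Merged: [9, 10, 12, 14]
Compare 14 vs 16: take 14 from left. Merged: [9, 10, 12, 14, 14]
Append remaining from right: [16, 20, 21]. Merged: [9, 10, 12, 14, 14, 16, 20, 21]

Final merged array: [9, 10, 12, 14, 14, 16, 20, 21]
Total comparisons: 5

The merged array is [9, 10, 12, 14, 14, 16, 20, 21], requiring 5 comparisons. The merge step runs in O(n) time where n is the total number of elements.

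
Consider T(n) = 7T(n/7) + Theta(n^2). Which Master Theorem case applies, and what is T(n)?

Master Theorem for T(n) = 7T(n/7) + O(n^2):

a = 7, b = 7, c = 2
log_b(a) = log_7(7) = 1.0000

Case 3: c = 2 > log_7(7) = 1.0000
T(n) = O(n^2) = O(n^2)

For T(n) = 7T(n/7) + O(n^2): log_7(7) = 1.0000. This is Case 3 of the Master Theorem (c > log_b(a), work dominated by root), giving O(n^2).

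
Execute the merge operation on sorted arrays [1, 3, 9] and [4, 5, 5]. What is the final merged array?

Merging process:

Compare 1 vs 4: take 1 from left. Merged: [1]
Compare 3 vs 4: take 3 from left. Merged: [1, 3]
Compare 9 vs 4: take 4 from right. Merged: [1, 3, 4]
Compare 9 vs 5: take 5 from right. Merged: [1, 3, 4, 5]
Compare 9 vs 5: take 5 from right. Merged: [1, 3, 4, 5, 5]
Append remaining from left: [9]. Merged: [1, 3, 4, 5, 5, 9]

Final merged array: [1, 3, 4, 5, 5, 9]
Total comparisons: 5

The merged array is [1, 3, 4, 5, 5, 9], requiring 5 comparisons. The merge step runs in O(n) time where n is the total number of elements.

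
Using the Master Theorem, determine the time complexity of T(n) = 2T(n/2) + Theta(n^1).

Master Theorem for T(n) = 2T(n/2) + O(n^1):

a = 2, b = 2, c = 1
log_b(a) = log_2(2) = 1.0000

Case 2: c = 1 = log_2(2) = 1.0000
T(n) = O(n^1 log n) = O(n log n)

For T(n) = 2T(n/2) + O(n^1): log_2(2) = 1.0000. This is Case 2 of the Master Theorem (c = log_b(a), equal work at all levels), giving O(n log n).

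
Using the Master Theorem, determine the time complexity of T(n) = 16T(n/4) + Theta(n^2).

Master Theorem for T(n) = 16T(n/4) + O(n^2):

a = 16, b = 4, c = 2
log_b(a) = log_4(16) = 2.0000

Case 2: c = 2 = log_4(16) = 2.0000
T(n) = O(n^2 log n) = O(n^2 log n)

For T(n) = 16T(n/4) + O(n^2): log_4(16) = 2.0000. This is Case 2 of the Master Theorem (c = log_b(a), equal work at all levels), giving O(n^2 log n).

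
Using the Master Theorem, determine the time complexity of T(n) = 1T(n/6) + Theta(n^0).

Master Theorem for T(n) = 1T(n/6) + O(n^0):

a = 1, b = 6, c = 0
log_b(a) = log_6(1) = 0.0000

Case 2: c = 0 = log_6(1) = 0.0000
T(n) = O(n^0 log n) = O(log n)

For T(n) = 1T(n/6) + O(n^0): log_6(1) = 0.0000. This is Case 2 of the Master Theorem (c = log_b(a), equal work at all levels), giving O(log n).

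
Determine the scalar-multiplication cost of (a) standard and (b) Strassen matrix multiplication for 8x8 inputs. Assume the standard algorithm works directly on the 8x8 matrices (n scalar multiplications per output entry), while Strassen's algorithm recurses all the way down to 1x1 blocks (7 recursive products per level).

Matrix multiplication for 8x8 matrices:

Standard algorithm: 8^3 = 512 multiplications
Strassen's algorithm: 7^(log2(8)) = 7^3 = 343 multiplications
Savings: 512 - 343 = 169 multiplications

Standard: 512 multiplications (8^3). Strassen: 343 multiplications (7^3). Strassen reduces 8 recursive multiplications to 7 at each level.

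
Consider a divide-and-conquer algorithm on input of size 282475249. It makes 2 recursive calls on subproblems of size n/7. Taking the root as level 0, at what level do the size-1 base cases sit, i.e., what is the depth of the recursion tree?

For divide and conquer with division factor 7:

Problem sizes at each level:
Level 0: 282475249
Level 1: 40353607
Level 2: 5764801
Level 3: 823543
Level 4: 117649
Level 5: 16807
Level 6: 2401
Level 7: 343
Level 8: 49
Level 9: 7
Level 10: 1

The root is level 0 and the size-1 base case is level 10 (the tree spans levels 0 through 10, i.e. 11 levels counting the root), so the depth is the number of divisions: log_7(282475249) = 10

The recursion tree depth is log_7(282475249) = 10. At each level, the problem size is divided by 7, so it takes 10 divisions to reduce to a base case of size 1. The algorithm makes 2 recursive calls at each level.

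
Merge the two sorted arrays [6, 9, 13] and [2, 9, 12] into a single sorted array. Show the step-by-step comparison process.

Merging process:

Compare 6 vs 2: take 2 from right. Merged: [2]
Compare 6 vs 9: take 6 from left. Merged: [2, 6]
Compare 9 vs 9: take 9 from left. Merged: [2, 6, 9]
Compare 13 vs 9: take 9 from right. Merged: [2, 6, 9, 9]
Compare 13 vs 12: take 12 from right. Merged: [2, 6, 9, 9, 12]
Append remaining from left: [13]. Merged: [2, 6, 9, 9, 12, 13]

Final merged array: [2, 6, 9, 9, 12, 13]
Total comparisons: 5

The merged array is [2, 6, 9, 9, 12, 13], requiring 5 comparisons. The merge step runs in O(n) time where n is the total number of elements.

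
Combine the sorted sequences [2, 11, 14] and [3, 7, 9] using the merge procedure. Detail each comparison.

Merging process:

Compare 2 vs 3: take 2 from left. Merged: [2]
Compare 11 vs 3: take 3 from right. Merged: [2, 3]
Compare 11 vs 7: take 7 from right. Merged: [2, 3, 7]
Compare 11 vs 9: take 9 from right. Merged: [2, 3, 7, 9]
Append remaining from left: [11, 14]. Merged: [2, 3, 7, 9, 11, 14]

Final merged array: [2, 3, 7, 9, 11, 14]
Total comparisons: 4

The merged array is [2, 3, 7, 9, 11, 14], requiring 4 comparisons. The merge step runs in O(n) time where n is the total number of elements.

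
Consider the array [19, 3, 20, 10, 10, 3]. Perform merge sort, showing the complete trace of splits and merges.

Merge sort trace:

Split: [19, 3, 20, 10, 10, 3] -> [19, 3, 20] and [10, 10, 3]
  Split: [19, 3, 20] -> [19] and [3, 20]
    Split: [3, 20] -> [3] and [20]
    Merge: [3] + [20] -> [3, 20]
  Merge: [19] + [3, 20] -> [3, 19, 20]
  Split: [10, 10, 3] -> [10] and [10, 3]
    Split: [10, 3] -> [10] and [3]
    Merge: [10] + [3] -> [3, 10]
  Merge: [10] + [3, 10] -> [3, 10, 10]
Merge: [3, 19, 20] + [3, 10, 10] -> [3, 3, 10, 10, 19, 20]

Final sorted array: [3, 3, 10, 10, 19, 20]

The merge sort proceeds by recursively splitting the array and merging sorted halves.
After all merges, the sorted array is [3, 3, 10, 10, 19, 20].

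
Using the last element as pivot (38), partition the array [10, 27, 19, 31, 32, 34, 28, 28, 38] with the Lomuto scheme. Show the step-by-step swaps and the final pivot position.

Lomuto partition with pivot = 38:

Initial array: [10, 27, 19, 31, 32, 34, 28, 28, 38]

arr[0]=10 <= 38: swap with position 0, array becomes [10, 27, 19, 31, 32, 34, 28, 28, 38]
arr[1]=27 <= 38: swap with position 1, array becomes [10, 27, 19, 31, 32, 34, 28, 28, 38]
arr[2]=19 <= 38: swap with position 2, array becomes [10, 27, 19, 31, 32, 34, 28, 28, 38]
arr[3]=31 <= 38: swap with position 3, array becomes [10, 27, 19, 31, 32, 34, 28, 28, 38]
arr[4]=32 <= 38: swap with position 4, array becomes [10, 27, 19, 31, 32, 34, 28, 28, 38]
arr[5]=34 <= 38: swap with position 5, array becomes [10, 27, 19, 31, 32, 34, 28, 28, 38]
arr[6]=28 <= 38: swap with position 6, array becomes [10, 27, 19, 31, 32, 34, 28, 28, 38]
arr[7]=28 <= 38: swap with position 7, array becomes [10, 27, 19, 31, 32, 34, 28, 28, 38]

Place pivot at position 8: [10, 27, 19, 31, 32, 34, 28, 28, 38]
Pivot position: 8

After partitioning with pivot 38, the array becomes [10, 27, 19, 31, 32, 34, 28, 28, 38]. The pivot is placed at index 8. All elements to the left of the pivot are <= 38, and all elements to the right are > 38.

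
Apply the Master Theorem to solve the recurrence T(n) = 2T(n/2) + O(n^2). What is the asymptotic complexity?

Master Theorem for T(n) = 2T(n/2) + O(n^2):

a = 2, b = 2, c = 2
log_b(a) = log_2(2) = 1.0000

Case 3: c = 2 > log_2(2) = 1.0000
T(n) = O(n^2) = O(n^2)

For T(n) = 2T(n/2) + O(n^2): log_2(2) = 1.0000. This is Case 3 of the Master Theorem (c > log_b(a), work dominated by root), giving O(n^2).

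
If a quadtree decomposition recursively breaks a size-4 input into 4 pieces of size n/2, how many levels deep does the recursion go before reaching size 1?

For divide and conquer with division factor 2:

Problem sizes at each level:
Level 0: 4
Level 1: 2
Level 2: 1

The root is level 0 and the size-1 base case is level 2 (the tree spans levels 0 through 2, i.e. 3 levels counting the root), so the depth is the number of divisions: log_2(4) = 2

The recursion tree depth is log_2(4) = 2. At each level, the problem size is divided by 2, so it takes 2 divisions to reduce to a base case of size 1. The algorithm makes 4 recursive calls at each level.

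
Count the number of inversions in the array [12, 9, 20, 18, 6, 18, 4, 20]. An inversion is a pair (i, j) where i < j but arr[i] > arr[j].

Finding inversions in [12, 9, 20, 18, 6, 18, 4, 20]:

(0, 1): arr[0]=12 > arr[1]=9
(0, 4): arr[0]=12 > arr[4]=6
(0, 6): arr[0]=12 > arr[6]=4
(1, 4): arr[1]=9 > arr[4]=6
(1, 6): arr[1]=9 > arr[6]=4
(2, 3): arr[2]=20 > arr[3]=18
(2, 4): arr[2]=20 > arr[4]=6
(2, 5): arr[2]=20 > arr[5]=18
(2, 6): arr[2]=20 > arr[6]=4
(3, 4): arr[3]=18 > arr[4]=6
(3, 6): arr[3]=18 > arr[6]=4
(4, 6): arr[4]=6 > arr[6]=4
(5, 6): arr[5]=18 > arr[6]=4

Total inversions: 13

The array has 13 inversion(s): (0,1), (0,4), (0,6), (1,4), (1,6), (2,3), (2,4), (2,5), (2,6), (3,4), (3,6), (4,6), (5,6). Each pair (i,j) satisfies i < j and arr[i] > arr[j].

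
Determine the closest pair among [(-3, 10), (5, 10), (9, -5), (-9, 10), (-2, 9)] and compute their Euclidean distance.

Computing all pairwise distances among 5 points:

d((-3, 10), (5, 10)) = 8.0
d((-3, 10), (9, -5)) = 19.2094
d((-3, 10), (-9, 10)) = 6.0
d((-3, 10), (-2, 9)) = 1.4142 <-- minimum
d((5, 10), (9, -5)) = 15.5242
d((5, 10), (-9, 10)) = 14.0
d((5, 10), (-2, 9)) = 7.0711
d((9, -5), (-9, 10)) = 23.4307
d((9, -5), (-2, 9)) = 17.8045
d((-9, 10), (-2, 9)) = 7.0711

Closest pair: (-3, 10) and (-2, 9) with distance 1.4142

The closest pair is (-3, 10) and (-2, 9) with Euclidean distance 1.4142. For 5 points, brute-force pairwise comparison is shown above. For large n, the divide-and-conquer algorithm (sort by x, recurse on halves, check the dividing strip) achieves O(n log n).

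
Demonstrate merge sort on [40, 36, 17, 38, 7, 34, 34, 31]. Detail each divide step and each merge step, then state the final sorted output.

Merge sort trace:

Split: [40, 36, 17, 38, 7, 34, 34, 31] -> [40, 36, 17, 38] and [7, 34, 34, 31]
  Split: [40, 36, 17, 38] -> [40, 36] and [17, 38]
    Split: [40, 36] -> [40] and [36]
    Merge: [40] + [36] -> [36, 40]
    Split: [17, 38] -> [17] and [38]
    Merge: [17] + [38] -> [17, 38]
  Merge: [36, 40] + [17, 38] -> [17, 36, 38, 40]
  Split: [7, 34, 34, 31] -> [7, 34] and [34, 31]
    Split: [7, 34] -> [7] and [34]
    Merge: [7] + [34] -> [7, 34]
    Split: [34, 31] -> [34] and [31]
    Merge: [34] + [31] -> [31, 34]
  Merge: [7, 34] + [31, 34] -> [7, 31, 34, 34]
Merge: [17, 36, 38, 40] + [7, 31, 34, 34] -> [7, 17, 31, 34, 34, 36, 38, 40]

Final sorted array: [7, 17, 31, 34, 34, 36, 38, 40]

The merge sort proceeds by recursively splitting the array and merging sorted halves.
After all merges, the sorted array is [7, 17, 31, 34, 34, 36, 38, 40].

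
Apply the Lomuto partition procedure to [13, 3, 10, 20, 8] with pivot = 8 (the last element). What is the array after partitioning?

Lomuto partition with pivot = 8:

Initial array: [13, 3, 10, 20, 8]

arr[0]=13 > 8: no swap
arr[1]=3 <= 8: swap with position 0, array becomes [3, 13, 10, 20, 8]
arr[2]=10 > 8: no swap
arr[3]=20 > 8: no swap

Place pivot at position 1: [3, 8, 10, 20, 13]
Pivot position: 1

After partitioning with pivot 8, the array becomes [3, 8, 10, 20, 13]. The pivot is placed at index 1. All elements to the left of the pivot are <= 8, and all elements to the right are > 8.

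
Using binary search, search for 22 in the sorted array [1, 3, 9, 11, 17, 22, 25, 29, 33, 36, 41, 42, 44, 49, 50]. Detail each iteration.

Binary search for 22 in [1, 3, 9, 11, 17, 22, 25, 29, 33, 36, 41, 42, 44, 49, 50]:

lo=0, hi=14, mid=7, arr[mid]=29 -> 29 > 22, search left half
lo=0, hi=6, mid=3, arr[mid]=11 -> 11 < 22, search right half
lo=4, hi=6, mid=5, arr[mid]=22 -> Found target at index 5!

Binary search finds 22 at index 5 after 3 comparisons. The search repeatedly halves the search space by comparing with the middle element.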